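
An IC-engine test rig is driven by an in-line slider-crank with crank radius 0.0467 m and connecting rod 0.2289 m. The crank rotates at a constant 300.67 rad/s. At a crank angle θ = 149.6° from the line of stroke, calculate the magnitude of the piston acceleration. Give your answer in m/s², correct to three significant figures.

3210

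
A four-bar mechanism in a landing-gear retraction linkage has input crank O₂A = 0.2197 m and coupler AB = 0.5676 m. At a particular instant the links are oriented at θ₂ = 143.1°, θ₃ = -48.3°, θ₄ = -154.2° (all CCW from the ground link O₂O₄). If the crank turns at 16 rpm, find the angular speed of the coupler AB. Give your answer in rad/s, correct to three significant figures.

0.599

ω₂ = 1.676 rad/s (from 16 rpm).
Differentiating the loop-closure r₂e^{iθ₂}+r₃e^{iθ₃}=r₁+r₄e^{iθ₄} gives r₂ω₂e^{iθ₂}+r₃ω₃e^{iθ₃}=r₄ω₄e^{iθ₄}.
Eliminating the other unknown: ω₃ = r₂ω₂ sin(θ₄−θ₂) / [r₃ sin(θ₃−θ₄)].
Numerator sine = +0.88862; denominator sine = +0.96174.
Result = 0.2197·1.676·(+0.88862) / (0.5676·(+0.96174)) = +0.59923 rad/s; magnitude 0.59923 rad/s.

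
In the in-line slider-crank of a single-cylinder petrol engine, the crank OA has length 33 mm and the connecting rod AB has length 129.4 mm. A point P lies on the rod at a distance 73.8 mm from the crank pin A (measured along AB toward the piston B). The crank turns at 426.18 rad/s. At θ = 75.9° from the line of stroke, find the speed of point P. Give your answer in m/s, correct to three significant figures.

ω = 426.2 rad/s.  Crank-pin speed |V_A| = rω = 14.064 m/s, perpendicular to OA.
Rod angle: sinφ = −(r/L) sinθ ⇒ φ = -14.320°; ω_rod = −rω cosθ/√(L²−r²sin²θ) = -27.327 rad/s.
V_P = V_A + ω_rod × AP, with AP = 0.0738 m along the rod.
Components: V_Px = −rω sinθ − a·ω_rod·sinφ = -14.139 m/s;  V_Py = rω cosθ + a·ω_rod·cosφ = +1.4721 m/s.
|V_P| = √(V_Px² + V_Py²) = 14.215 m/s.

14.2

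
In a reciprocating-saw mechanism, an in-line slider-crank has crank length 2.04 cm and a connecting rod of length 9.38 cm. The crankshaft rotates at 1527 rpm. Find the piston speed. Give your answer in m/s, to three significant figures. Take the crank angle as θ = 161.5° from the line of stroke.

ω = 2π·1527/60 = 159.9 rad/s
For an in-line slider-crank, x = r cosθ + √(L² − r² sin²θ), so v = −rω sinθ·[1 + r cosθ/√(L² − r² sin²θ)].
With r = 0.0204 m, L = 0.0938 m, θ = 161.5°: √(L² − r² sin²θ) = 0.093576 m.
v = −0.0204·159.9·0.31730·[1 + 0.0204·-0.94832/0.093576] = -0.82109 m/s.
|v| = 0.82109 m/s.

0.821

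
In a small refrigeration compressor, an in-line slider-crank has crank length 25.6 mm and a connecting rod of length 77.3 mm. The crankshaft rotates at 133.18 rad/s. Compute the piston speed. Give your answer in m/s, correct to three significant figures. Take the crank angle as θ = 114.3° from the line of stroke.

ω = 133.2 rad/s
For an in-line slider-crank, x = r cosθ + √(L² − r² sin²θ), so v = −rω sinθ·[1 + r cosθ/√(L² − r² sin²θ)].
With r = 0.0256 m, L = 0.0773 m, θ = 114.3°: √(L² − r² sin²θ) = 0.073695 m.
v = −0.0256·133.2·0.91140·[1 + 0.0256·-0.41151/0.073695] = -2.6631 m/s.
|v| = 2.6631 m/s.

2.66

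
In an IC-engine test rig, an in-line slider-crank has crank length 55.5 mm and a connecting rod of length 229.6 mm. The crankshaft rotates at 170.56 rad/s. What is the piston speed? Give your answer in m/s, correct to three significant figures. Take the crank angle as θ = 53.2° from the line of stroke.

ω = 170.6 rad/s
For an in-line slider-crank, x = r cosθ + √(L² − r² sin²θ), so v = −rω sinθ·[1 + r cosθ/√(L² − r² sin²θ)].
With r = 0.0555 m, L = 0.2296 m, θ = 53.2°: √(L² − r² sin²θ) = 0.22526 m.
v = −0.0555·170.6·0.80073·[1 + 0.0555·0.59902/0.22526] = -8.6985 m/s.
|v| = 8.6985 m/s.

8.70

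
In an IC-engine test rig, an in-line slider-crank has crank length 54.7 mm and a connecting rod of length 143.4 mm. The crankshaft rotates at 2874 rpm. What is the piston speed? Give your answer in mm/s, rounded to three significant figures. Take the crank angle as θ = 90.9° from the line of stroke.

16400

ω = 2π·2874/60 = 301 rad/s
For an in-line slider-crank, x = r cosθ + √(L² − r² sin²θ), so v = −rω sinθ·[1 + r cosθ/√(L² − r² sin²θ)].
With r = 0.0547 m, L = 0.1434 m, θ = 90.9°: √(L² − r² sin²θ) = 0.13256 m.
v = −0.0547·301·0.99988·[1 + 0.0547·-0.01571/0.13256] = -16.354 m/s.
|v| = 16.354 m/s = 16354 mm/s.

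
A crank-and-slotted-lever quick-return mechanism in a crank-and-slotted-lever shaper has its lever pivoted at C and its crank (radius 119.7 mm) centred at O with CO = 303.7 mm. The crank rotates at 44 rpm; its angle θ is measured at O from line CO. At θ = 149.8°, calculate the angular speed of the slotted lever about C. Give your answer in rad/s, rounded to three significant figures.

ω = 4.608 rad/s (from 44 rpm).
Crank pin A relative to C: A = (d + r cosθ, r sinθ); lever angle φ = atan2(r sinθ, d + r cosθ).
Differentiating tanφ: φ̇ = rω(d cosθ + r)/(d² + r² + 2dr cosθ).
d² + r² + 2dr cosθ = |CA|² = 0.043724 m²;  d cosθ + r = -0.14278 m.
|ω_lever| = |0.1197·4.608·-0.14278| / 0.043724 = 1.801 rad/s.

1.80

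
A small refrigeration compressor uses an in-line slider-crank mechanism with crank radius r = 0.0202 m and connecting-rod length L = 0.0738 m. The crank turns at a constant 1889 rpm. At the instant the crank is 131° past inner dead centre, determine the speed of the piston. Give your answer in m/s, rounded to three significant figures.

ω = 2π·1889/60 = 197.8 rad/s
For an in-line slider-crank, x = r cosθ + √(L² − r² sin²θ), so v = −rω sinθ·[1 + r cosθ/√(L² − r² sin²θ)].
With r = 0.0202 m, L = 0.0738 m, θ = 131°: √(L² − r² sin²θ) = 0.072208 m.
v = −0.0202·197.8·0.75471·[1 + 0.0202·-0.65606/0.072208] = -2.4622 m/s.
|v| = 2.4622 m/s.

2.46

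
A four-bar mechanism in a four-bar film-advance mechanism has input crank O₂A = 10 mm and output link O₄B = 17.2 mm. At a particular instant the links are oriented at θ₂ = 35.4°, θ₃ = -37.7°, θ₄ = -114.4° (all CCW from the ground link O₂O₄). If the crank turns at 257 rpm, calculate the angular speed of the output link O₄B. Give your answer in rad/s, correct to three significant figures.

15.4

ω₂ = 26.91 rad/s (from 257 rpm).
Differentiating the loop-closure r₂e^{iθ₂}+r₃e^{iθ₃}=r₁+r₄e^{iθ₄} gives r₂ω₂e^{iθ₂}+r₃ω₃e^{iθ₃}=r₄ω₄e^{iθ₄}.
Eliminating the other unknown: ω₄ = r₂ω₂ sin(θ₂−θ₃) / [r₄ sin(θ₄−θ₃)].
Numerator sine = +0.95681; denominator sine = -0.97318.
Result = 0.01·26.91·(+0.95681) / (0.0172·(-0.97318)) = -15.384 rad/s; magnitude 15.384 rad/s.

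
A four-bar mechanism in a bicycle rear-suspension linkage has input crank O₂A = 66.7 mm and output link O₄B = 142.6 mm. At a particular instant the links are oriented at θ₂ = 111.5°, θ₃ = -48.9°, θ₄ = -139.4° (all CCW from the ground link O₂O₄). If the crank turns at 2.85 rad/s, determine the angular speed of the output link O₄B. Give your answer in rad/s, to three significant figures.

0.447

ω₂ = 2.85 rad/s
Differentiating the loop-closure r₂e^{iθ₂}+r₃e^{iθ₃}=r₁+r₄e^{iθ₄} gives r₂ω₂e^{iθ₂}+r₃ω₃e^{iθ₃}=r₄ω₄e^{iθ₄}.
Eliminating the other unknown: ω₄ = r₂ω₂ sin(θ₂−θ₃) / [r₄ sin(θ₄−θ₃)].
Numerator sine = +0.33545; denominator sine = -0.99996.
Result = 0.0667·2.85·(+0.33545) / (0.1426·(-0.99996)) = -0.4472 rad/s; magnitude 0.4472 rad/s.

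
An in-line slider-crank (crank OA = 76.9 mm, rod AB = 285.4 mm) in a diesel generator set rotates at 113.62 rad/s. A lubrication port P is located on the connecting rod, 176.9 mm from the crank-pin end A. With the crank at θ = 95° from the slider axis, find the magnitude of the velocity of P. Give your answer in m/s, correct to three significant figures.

8.58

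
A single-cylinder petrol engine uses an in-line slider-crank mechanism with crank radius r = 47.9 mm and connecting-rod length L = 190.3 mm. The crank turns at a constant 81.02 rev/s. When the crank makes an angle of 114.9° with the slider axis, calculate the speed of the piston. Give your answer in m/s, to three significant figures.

19.7

ω = 2π·81 = 509.1 rad/s
For an in-line slider-crank, x = r cosθ + √(L² − r² sin²θ), so v = −rω sinθ·[1 + r cosθ/√(L² − r² sin²θ)].
With r = 0.0479 m, L = 0.1903 m, θ = 114.9°: √(L² − r² sin²θ) = 0.18527 m.
v = −0.0479·509.1·0.90704·[1 + 0.0479·-0.42104/0.18527] = -19.71 m/s.
|v| = 19.71 m/s.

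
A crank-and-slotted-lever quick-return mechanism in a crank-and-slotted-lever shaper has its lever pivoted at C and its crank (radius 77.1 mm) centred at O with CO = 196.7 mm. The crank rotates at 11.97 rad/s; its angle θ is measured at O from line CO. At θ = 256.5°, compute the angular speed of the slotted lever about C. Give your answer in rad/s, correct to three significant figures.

ω = 11.97 rad/s
Crank pin A relative to C: A = (d + r cosθ, r sinθ); lever angle φ = atan2(r sinθ, d + r cosθ).
Differentiating tanφ: φ̇ = rω(d cosθ + r)/(d² + r² + 2dr cosθ).
d² + r² + 2dr cosθ = |CA|² = 0.0375546 m²;  d cosθ + r = +0.031181 m.
|ω_lever| = |0.0771·11.97·+0.031181| / 0.0375546 = 0.76627 rad/s.

0.766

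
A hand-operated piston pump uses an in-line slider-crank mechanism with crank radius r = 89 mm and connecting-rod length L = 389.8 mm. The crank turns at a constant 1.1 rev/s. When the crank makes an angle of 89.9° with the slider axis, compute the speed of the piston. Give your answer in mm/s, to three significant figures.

ω = 2π·1.1 = 6.912 rad/s
For an in-line slider-crank, x = r cosθ + √(L² − r² sin²θ), so v = −rω sinθ·[1 + r cosθ/√(L² − r² sin²θ)].
With r = 0.089 m, L = 0.3898 m, θ = 89.9°: √(L² − r² sin²θ) = 0.3795 m.
v = −0.089·6.912·1.00000·[1 + 0.089·0.00175/0.3795] = -0.61537 m/s.
|v| = 0.61537 m/s = 615.37 mm/s.

615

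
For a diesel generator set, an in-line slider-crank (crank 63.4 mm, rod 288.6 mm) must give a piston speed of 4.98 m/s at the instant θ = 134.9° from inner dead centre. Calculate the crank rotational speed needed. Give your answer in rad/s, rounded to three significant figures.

For an in-line slider-crank, |v_piston| = rω|sinθ|·[1 + r cosθ/√(L² − r² sin²θ)].
With r = 0.0634 m, L = 0.2886 m, θ = 134.9°: the bracketed kinematic factor |dx/dθ| = 0.037859 m.
ω = v/|dx/dθ| = 4.98/0.037859 = 131.54 rad/s.

132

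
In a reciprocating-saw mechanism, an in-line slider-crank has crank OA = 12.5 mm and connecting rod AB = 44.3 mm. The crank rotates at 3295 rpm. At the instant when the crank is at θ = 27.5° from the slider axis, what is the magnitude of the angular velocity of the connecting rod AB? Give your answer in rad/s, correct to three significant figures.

87.1

ω = 345.1 rad/s (converted from 3295 rpm).
The rod makes angle φ with the slider axis where L sinφ = r sinθ; differentiating, L cosφ·φ̇ = r ω cosθ.
L cosφ = √(L² − r² sin²θ) = 0.043922 m.
|ω_rod| = r ω |cosθ| / √(L² − r² sin²θ) = 0.0125·345.1·0.88701/0.043922 = 87.104 rad/s.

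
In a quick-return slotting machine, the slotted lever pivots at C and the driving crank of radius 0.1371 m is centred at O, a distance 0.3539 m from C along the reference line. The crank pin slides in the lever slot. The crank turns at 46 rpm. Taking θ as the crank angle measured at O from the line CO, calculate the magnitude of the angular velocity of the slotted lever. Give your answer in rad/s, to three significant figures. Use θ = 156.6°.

2.25

ω = 4.817 rad/s (from 46 rpm).
Crank pin A relative to C: A = (d + r cosθ, r sinθ); lever angle φ = atan2(r sinθ, d + r cosθ).
Differentiating tanφ: φ̇ = rω(d cosθ + r)/(d² + r² + 2dr cosθ).
d² + r² + 2dr cosθ = |CA|² = 0.0549833 m²;  d cosθ + r = -0.18769 m.
|ω_lever| = |0.1371·4.817·-0.18769| / 0.0549833 = 2.2545 rad/s.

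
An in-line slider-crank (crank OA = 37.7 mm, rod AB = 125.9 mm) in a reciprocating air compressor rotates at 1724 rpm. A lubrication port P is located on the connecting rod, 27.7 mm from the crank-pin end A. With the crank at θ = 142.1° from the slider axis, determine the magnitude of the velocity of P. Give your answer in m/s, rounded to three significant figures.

5.76

ω = 180.5 rad/s.  Crank-pin speed |V_A| = rω = 6.8062 m/s, perpendicular to OA.
Rod angle: sinφ = −(r/L) sinθ ⇒ φ = -10.600°; ω_rod = −rω cosθ/√(L²−r²sin²θ) = +43.399 rad/s.
V_P = V_A + ω_rod × AP, with AP = 0.0277 m along the rod.
Components: V_Px = −rω sinθ − a·ω_rod·sinφ = -3.9598 m/s;  V_Py = rω cosθ + a·ω_rod·cosφ = -4.1891 m/s.
|V_P| = √(V_Px² + V_Py²) = 5.7644 m/s.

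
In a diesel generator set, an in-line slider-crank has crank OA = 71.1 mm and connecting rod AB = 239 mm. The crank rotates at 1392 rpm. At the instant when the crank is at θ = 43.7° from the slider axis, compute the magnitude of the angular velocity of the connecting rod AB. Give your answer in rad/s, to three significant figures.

32.0

ω = 145.8 rad/s (converted from 1392 rpm).
The rod makes angle φ with the slider axis where L sinφ = r sinθ; differentiating, L cosφ·φ̇ = r ω cosθ.
L cosφ = √(L² − r² sin²θ) = 0.2339 m.
|ω_rod| = r ω |cosθ| / √(L² − r² sin²θ) = 0.0711·145.8·0.72297/0.2339 = 32.035 rad/s.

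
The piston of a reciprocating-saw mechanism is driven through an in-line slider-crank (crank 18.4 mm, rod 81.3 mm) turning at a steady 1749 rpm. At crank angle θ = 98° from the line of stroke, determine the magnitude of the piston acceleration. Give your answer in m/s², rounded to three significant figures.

224

ω = 2π·1749/60 = 183.2 rad/s
x(θ) = r cosθ + √(L² − r² sin²θ); with ω constant, a = ω²·d²x/dθ².
d²x/dθ² = −r cosθ − r²(cos2θ)/√u − r⁴ sin²2θ/(4u^{3/2}),  u = L² − r² sin²θ = 0.00627769 m².
Substituting r = 0.0184 m, L = 0.0813 m, θ = 98°: d²x/dθ² = +0.0066639 m.
a = ω²·d²x/dθ² = (183.2)²·(+0.0066639) = +223.55 m/s²;  |a| = 223.55 m/s².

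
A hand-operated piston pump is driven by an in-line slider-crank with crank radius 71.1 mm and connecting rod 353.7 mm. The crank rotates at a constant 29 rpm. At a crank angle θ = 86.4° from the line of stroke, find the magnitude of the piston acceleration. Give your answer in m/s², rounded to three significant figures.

0.0923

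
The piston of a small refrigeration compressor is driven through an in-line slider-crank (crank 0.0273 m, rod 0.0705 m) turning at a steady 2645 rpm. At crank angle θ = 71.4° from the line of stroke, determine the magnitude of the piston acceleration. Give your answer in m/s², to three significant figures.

12.6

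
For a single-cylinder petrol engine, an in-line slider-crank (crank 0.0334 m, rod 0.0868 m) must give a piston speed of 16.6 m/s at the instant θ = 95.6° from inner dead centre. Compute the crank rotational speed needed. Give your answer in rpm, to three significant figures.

4970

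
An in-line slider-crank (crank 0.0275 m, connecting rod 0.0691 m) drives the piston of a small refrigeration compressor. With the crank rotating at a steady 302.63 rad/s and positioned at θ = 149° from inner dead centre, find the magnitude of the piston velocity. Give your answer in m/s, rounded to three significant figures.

ω = 302.6 rad/s
For an in-line slider-crank, x = r cosθ + √(L² − r² sin²θ), so v = −rω sinθ·[1 + r cosθ/√(L² − r² sin²θ)].
With r = 0.0275 m, L = 0.0691 m, θ = 149°: √(L² − r² sin²θ) = 0.067633 m.
v = −0.0275·302.6·0.51504·[1 + 0.0275·-0.85717/0.067633] = -2.7924 m/s.
|v| = 2.7924 m/s.

2.79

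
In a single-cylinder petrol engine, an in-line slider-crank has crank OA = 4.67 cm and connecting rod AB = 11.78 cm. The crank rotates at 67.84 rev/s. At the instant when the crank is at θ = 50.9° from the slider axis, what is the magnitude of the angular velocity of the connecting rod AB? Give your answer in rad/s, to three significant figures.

ω = 426.3 rad/s (converted from 67.84 rev/s).
The rod makes angle φ with the slider axis where L sinφ = r sinθ; differentiating, L cosφ·φ̇ = r ω cosθ.
L cosφ = √(L² − r² sin²θ) = 0.11209 m.
|ω_rod| = r ω |cosθ| / √(L² − r² sin²θ) = 0.0467·426.3·0.63068/0.11209 = 112 rad/s.

112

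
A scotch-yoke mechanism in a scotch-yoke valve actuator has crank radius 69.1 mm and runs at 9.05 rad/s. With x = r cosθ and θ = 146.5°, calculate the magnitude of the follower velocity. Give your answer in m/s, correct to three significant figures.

0.345

ω = 9.05 rad/s
x = r cosθ ⇒ ẋ = −rω sinθ.
|v| = rω|sinθ| = 0.0691·9.05·|sin 146.5°| = 0.34516 m/s.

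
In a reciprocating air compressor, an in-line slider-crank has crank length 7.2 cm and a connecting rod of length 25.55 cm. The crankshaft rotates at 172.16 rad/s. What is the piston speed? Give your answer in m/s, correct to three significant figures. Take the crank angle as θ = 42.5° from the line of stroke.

ω = 172.2 rad/s
For an in-line slider-crank, x = r cosθ + √(L² − r² sin²θ), so v = −rω sinθ·[1 + r cosθ/√(L² − r² sin²θ)].
With r = 0.072 m, L = 0.2555 m, θ = 42.5°: √(L² − r² sin²θ) = 0.25083 m.
v = −0.072·172.2·0.67559·[1 + 0.072·0.73728/0.25083] = -10.147 m/s.
|v| = 10.147 m/s.

10.1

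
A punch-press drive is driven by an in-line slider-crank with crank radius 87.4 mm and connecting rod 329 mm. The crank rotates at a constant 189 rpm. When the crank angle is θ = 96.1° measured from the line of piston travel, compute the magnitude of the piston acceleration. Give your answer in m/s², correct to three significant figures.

12.8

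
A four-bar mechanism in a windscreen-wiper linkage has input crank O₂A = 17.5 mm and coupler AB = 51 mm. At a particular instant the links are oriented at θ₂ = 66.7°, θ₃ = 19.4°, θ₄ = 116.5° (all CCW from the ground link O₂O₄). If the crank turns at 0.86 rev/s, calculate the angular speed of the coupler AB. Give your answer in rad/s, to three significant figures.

1.43

ω₂ = 5.404 rad/s (from 0.86 rev/s).
Differentiating the loop-closure r₂e^{iθ₂}+r₃e^{iθ₃}=r₁+r₄e^{iθ₄} gives r₂ω₂e^{iθ₂}+r₃ω₃e^{iθ₃}=r₄ω₄e^{iθ₄}.
Eliminating the other unknown: ω₃ = r₂ω₂ sin(θ₄−θ₂) / [r₃ sin(θ₃−θ₄)].
Numerator sine = +0.76380; denominator sine = -0.99233.
Result = 0.0175·5.404·(+0.76380) / (0.051·(-0.99233)) = -1.4271 rad/s; magnitude 1.4271 rad/s.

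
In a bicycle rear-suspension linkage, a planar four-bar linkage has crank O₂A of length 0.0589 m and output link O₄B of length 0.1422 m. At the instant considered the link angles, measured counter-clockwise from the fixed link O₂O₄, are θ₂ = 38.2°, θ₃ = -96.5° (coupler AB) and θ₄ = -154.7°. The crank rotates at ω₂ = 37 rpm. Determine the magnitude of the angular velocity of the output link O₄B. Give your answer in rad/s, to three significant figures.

1.34

ω₂ = 3.875 rad/s (from 37 rpm).
Differentiating the loop-closure r₂e^{iθ₂}+r₃e^{iθ₃}=r₁+r₄e^{iθ₄} gives r₂ω₂e^{iθ₂}+r₃ω₃e^{iθ₃}=r₄ω₄e^{iθ₄}.
Eliminating the other unknown: ω₄ = r₂ω₂ sin(θ₂−θ₃) / [r₄ sin(θ₄−θ₃)].
Numerator sine = +0.71080; denominator sine = -0.84989.
Result = 0.0589·3.875·(+0.71080) / (0.1422·(-0.84989)) = -1.3422 rad/s; magnitude 1.3422 rad/s.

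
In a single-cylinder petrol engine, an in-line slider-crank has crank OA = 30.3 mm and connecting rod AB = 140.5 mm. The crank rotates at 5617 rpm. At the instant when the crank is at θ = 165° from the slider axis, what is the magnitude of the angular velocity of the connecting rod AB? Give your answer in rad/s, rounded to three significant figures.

123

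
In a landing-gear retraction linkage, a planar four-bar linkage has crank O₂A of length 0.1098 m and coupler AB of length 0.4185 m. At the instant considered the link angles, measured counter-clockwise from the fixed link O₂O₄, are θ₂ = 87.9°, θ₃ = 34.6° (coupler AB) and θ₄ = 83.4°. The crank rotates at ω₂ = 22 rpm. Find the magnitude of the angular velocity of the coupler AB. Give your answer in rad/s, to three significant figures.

ω₂ = 2.304 rad/s (from 22 rpm).
Differentiating the loop-closure r₂e^{iθ₂}+r₃e^{iθ₃}=r₁+r₄e^{iθ₄} gives r₂ω₂e^{iθ₂}+r₃ω₃e^{iθ₃}=r₄ω₄e^{iθ₄}.
Eliminating the other unknown: ω₃ = r₂ω₂ sin(θ₄−θ₂) / [r₃ sin(θ₃−θ₄)].
Numerator sine = -0.07846; denominator sine = -0.75241.
Result = 0.1098·2.304·(-0.07846) / (0.4185·(-0.75241)) = +0.06303 rad/s; magnitude 0.06303 rad/s.

0.0630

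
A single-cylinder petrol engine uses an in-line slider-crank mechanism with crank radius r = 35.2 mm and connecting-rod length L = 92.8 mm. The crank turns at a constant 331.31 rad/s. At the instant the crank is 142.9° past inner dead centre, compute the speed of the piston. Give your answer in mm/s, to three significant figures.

4850

ω = 331.3 rad/s
For an in-line slider-crank, x = r cosθ + √(L² − r² sin²θ), so v = −rω sinθ·[1 + r cosθ/√(L² − r² sin²θ)].
With r = 0.0352 m, L = 0.0928 m, θ = 142.9°: √(L² − r² sin²θ) = 0.090338 m.
v = −0.0352·331.3·0.60321·[1 + 0.0352·-0.79758/0.090338] = -4.8485 m/s.
|v| = 4.8485 m/s = 4848.5 mm/s.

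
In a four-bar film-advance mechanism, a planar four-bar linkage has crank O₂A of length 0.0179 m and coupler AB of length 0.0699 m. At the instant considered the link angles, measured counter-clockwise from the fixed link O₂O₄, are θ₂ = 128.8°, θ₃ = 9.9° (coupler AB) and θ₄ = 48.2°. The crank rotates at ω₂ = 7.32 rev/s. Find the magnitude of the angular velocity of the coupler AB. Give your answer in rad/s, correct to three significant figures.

18.7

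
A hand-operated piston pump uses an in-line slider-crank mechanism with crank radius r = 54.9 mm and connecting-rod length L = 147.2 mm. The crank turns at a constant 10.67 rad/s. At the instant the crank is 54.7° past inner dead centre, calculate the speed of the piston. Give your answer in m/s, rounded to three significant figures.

ω = 10.67 rad/s
For an in-line slider-crank, x = r cosθ + √(L² − r² sin²θ), so v = −rω sinθ·[1 + r cosθ/√(L² − r² sin²θ)].
With r = 0.0549 m, L = 0.1472 m, θ = 54.7°: √(L² − r² sin²θ) = 0.14022 m.
v = −0.0549·10.67·0.81614·[1 + 0.0549·0.57786/0.14022] = -0.58625 m/s.
|v| = 0.58625 m/s.

0.586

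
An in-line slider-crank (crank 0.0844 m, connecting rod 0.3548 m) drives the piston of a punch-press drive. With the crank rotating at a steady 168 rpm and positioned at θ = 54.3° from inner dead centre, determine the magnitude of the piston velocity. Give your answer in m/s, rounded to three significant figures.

1.38

ω = 2π·168/60 = 17.59 rad/s
For an in-line slider-crank, x = r cosθ + √(L² − r² sin²θ), so v = −rω sinθ·[1 + r cosθ/√(L² − r² sin²θ)].
With r = 0.0844 m, L = 0.3548 m, θ = 54.3°: √(L² − r² sin²θ) = 0.34812 m.
v = −0.0844·17.59·0.81208·[1 + 0.0844·0.58354/0.34812] = -1.3764 m/s.
|v| = 1.3764 m/s.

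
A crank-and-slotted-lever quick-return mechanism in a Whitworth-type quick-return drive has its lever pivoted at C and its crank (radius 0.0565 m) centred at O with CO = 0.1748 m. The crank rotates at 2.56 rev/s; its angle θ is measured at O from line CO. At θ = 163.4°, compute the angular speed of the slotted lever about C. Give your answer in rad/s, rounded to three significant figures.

ω = 16.08 rad/s (from 2.56 rev/s).
Crank pin A relative to C: A = (d + r cosθ, r sinθ); lever angle φ = atan2(r sinθ, d + r cosθ).
Differentiating tanφ: φ̇ = rω(d cosθ + r)/(d² + r² + 2dr cosθ).
d² + r² + 2dr cosθ = |CA|² = 0.0148181 m²;  d cosθ + r = -0.11101 m.
|ω_lever| = |0.0565·16.08·-0.11101| / 0.0148181 = 6.8086 rad/s.

6.81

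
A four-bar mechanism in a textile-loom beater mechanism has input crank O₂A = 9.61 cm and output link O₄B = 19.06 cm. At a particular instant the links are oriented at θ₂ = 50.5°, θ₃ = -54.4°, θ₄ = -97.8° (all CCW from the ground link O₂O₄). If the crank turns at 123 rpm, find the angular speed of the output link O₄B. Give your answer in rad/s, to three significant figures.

ω₂ = 12.88 rad/s (from 123 rpm).
Differentiating the loop-closure r₂e^{iθ₂}+r₃e^{iθ₃}=r₁+r₄e^{iθ₄} gives r₂ω₂e^{iθ₂}+r₃ω₃e^{iθ₃}=r₄ω₄e^{iθ₄}.
Eliminating the other unknown: ω₄ = r₂ω₂ sin(θ₂−θ₃) / [r₄ sin(θ₄−θ₃)].
Numerator sine = +0.96638; denominator sine = -0.68709.
Result = 0.0961·12.88·(+0.96638) / (0.1906·(-0.68709)) = -9.1342 rad/s; magnitude 9.1342 rad/s.

9.13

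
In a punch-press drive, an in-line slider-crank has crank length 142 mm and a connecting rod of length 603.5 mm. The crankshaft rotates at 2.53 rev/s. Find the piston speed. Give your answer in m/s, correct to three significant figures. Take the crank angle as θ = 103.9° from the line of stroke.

ω = 2π·2.53 = 15.9 rad/s
For an in-line slider-crank, x = r cosθ + √(L² − r² sin²θ), so v = −rω sinθ·[1 + r cosθ/√(L² − r² sin²θ)].
With r = 0.142 m, L = 0.6035 m, θ = 103.9°: √(L² − r² sin²θ) = 0.58755 m.
v = −0.142·15.9·0.97072·[1 + 0.142·-0.24023/0.58755] = -2.064 m/s.
|v| = 2.064 m/s.

2.06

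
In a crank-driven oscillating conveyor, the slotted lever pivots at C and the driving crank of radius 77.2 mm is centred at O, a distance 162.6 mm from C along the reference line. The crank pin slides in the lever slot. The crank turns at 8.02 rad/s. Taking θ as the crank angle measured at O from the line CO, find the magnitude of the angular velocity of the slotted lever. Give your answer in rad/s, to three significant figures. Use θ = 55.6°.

2.25

ω = 8.02 rad/s
Crank pin A relative to C: A = (d + r cosθ, r sinθ); lever angle φ = atan2(r sinθ, d + r cosθ).
Differentiating tanφ: φ̇ = rω(d cosθ + r)/(d² + r² + 2dr cosθ).
d² + r² + 2dr cosθ = |CA|² = 0.0465823 m²;  d cosθ + r = +0.16906 m.
|ω_lever| = |0.0772·8.02·+0.16906| / 0.0465823 = 2.2471 rad/s.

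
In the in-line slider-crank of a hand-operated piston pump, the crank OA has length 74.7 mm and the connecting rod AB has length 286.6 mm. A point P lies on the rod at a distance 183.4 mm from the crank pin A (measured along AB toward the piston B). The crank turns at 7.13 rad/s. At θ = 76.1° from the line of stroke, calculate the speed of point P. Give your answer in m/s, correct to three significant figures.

ω = 7.13 rad/s.  Crank-pin speed |V_A| = rω = 0.53261 m/s, perpendicular to OA.
Rod angle: sinφ = −(r/L) sinθ ⇒ φ = -14.656°; ω_rod = −rω cosθ/√(L²−r²sin²θ) = -0.46145 rad/s.
V_P = V_A + ω_rod × AP, with AP = 0.1834 m along the rod.
Components: V_Px = −rω sinθ − a·ω_rod·sinφ = -0.53843 m/s;  V_Py = rω cosθ + a·ω_rod·cosφ = +0.046072 m/s.
|V_P| = √(V_Px² + V_Py²) = 0.54039 m/s.

0.540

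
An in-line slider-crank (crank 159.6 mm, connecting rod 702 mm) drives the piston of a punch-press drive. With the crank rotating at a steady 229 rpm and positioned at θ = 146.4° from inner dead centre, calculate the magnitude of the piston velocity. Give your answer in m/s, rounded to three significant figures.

ω = 2π·229/60 = 23.98 rad/s
For an in-line slider-crank, x = r cosθ + √(L² − r² sin²θ), so v = −rω sinθ·[1 + r cosθ/√(L² − r² sin²θ)].
With r = 0.1596 m, L = 0.702 m, θ = 146.4°: √(L² − r² sin²θ) = 0.69642 m.
v = −0.1596·23.98·0.55339·[1 + 0.1596·-0.83292/0.69642] = -1.7137 m/s.
|v| = 1.7137 m/s.

1.71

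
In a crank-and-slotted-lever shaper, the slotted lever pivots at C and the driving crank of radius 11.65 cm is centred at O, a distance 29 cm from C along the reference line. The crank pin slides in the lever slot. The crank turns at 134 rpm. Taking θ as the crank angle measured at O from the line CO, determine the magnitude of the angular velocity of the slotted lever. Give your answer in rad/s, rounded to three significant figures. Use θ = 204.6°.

ω = 14.03 rad/s (from 134 rpm).
Crank pin A relative to C: A = (d + r cosθ, r sinθ); lever angle φ = atan2(r sinθ, d + r cosθ).
Differentiating tanφ: φ̇ = rω(d cosθ + r)/(d² + r² + 2dr cosθ).
d² + r² + 2dr cosθ = |CA|² = 0.0362352 m²;  d cosθ + r = -0.14718 m.
|ω_lever| = |0.1165·14.03·-0.14718| / 0.0362352 = 6.6401 rad/s.

6.64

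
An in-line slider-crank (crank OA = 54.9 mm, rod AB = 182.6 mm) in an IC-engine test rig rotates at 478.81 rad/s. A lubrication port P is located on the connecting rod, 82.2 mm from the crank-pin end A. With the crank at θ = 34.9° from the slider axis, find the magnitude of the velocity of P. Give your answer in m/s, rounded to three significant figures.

ω = 478.8 rad/s.  Crank-pin speed |V_A| = rω = 26.287 m/s, perpendicular to OA.
Rod angle: sinφ = −(r/L) sinθ ⇒ φ = -9.905°; ω_rod = −rω cosθ/√(L²−r²sin²θ) = -119.85 rad/s.
V_P = V_A + ω_rod × AP, with AP = 0.0822 m along the rod.
Components: V_Px = −rω sinθ − a·ω_rod·sinφ = -16.735 m/s;  V_Py = rω cosθ + a·ω_rod·cosφ = +11.854 m/s.
|V_P| = √(V_Px² + V_Py²) = 20.508 m/s.

20.5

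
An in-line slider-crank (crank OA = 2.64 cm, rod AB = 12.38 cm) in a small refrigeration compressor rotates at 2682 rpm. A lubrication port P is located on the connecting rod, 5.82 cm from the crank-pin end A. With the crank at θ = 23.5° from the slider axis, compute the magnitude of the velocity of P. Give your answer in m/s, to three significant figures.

ω = 280.9 rad/s.  Crank-pin speed |V_A| = rω = 7.4147 m/s, perpendicular to OA.
Rod angle: sinφ = −(r/L) sinθ ⇒ φ = -4.878°; ω_rod = −rω cosθ/√(L²−r²sin²θ) = -55.124 rad/s.
V_P = V_A + ω_rod × AP, with AP = 0.0582 m along the rod.
Components: V_Px = −rω sinθ − a·ω_rod·sinφ = -3.2294 m/s;  V_Py = rω cosθ + a·ω_rod·cosφ = +3.6031 m/s.
|V_P| = √(V_Px² + V_Py²) = 4.8385 m/s.

4.84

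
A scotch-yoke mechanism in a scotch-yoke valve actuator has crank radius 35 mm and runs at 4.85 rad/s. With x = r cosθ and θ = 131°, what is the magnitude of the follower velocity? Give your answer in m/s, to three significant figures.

0.128

ω = 4.85 rad/s
x = r cosθ ⇒ ẋ = −rω sinθ.
|v| = rω|sinθ| = 0.035·4.85·|sin 131°| = 0.12811 m/s.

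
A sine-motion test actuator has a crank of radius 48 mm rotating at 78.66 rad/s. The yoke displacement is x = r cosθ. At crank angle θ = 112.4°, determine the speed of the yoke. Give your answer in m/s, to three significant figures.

3.49

ω = 78.66 rad/s
x = r cosθ ⇒ ẋ = −rω sinθ.
|v| = rω|sinθ| = 0.048·78.66·|sin 112.4°| = 3.4908 m/s.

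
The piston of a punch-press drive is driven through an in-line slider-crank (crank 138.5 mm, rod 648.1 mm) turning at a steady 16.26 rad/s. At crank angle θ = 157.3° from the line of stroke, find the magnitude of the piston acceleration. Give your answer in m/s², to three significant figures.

28.2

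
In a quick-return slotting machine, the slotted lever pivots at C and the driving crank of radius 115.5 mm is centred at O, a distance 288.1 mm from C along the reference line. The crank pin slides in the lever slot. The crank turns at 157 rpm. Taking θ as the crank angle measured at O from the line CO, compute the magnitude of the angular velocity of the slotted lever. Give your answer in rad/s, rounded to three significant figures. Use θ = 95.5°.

1.86

ω = 16.44 rad/s (from 157 rpm).
Crank pin A relative to C: A = (d + r cosθ, r sinθ); lever angle φ = atan2(r sinθ, d + r cosθ).
Differentiating tanφ: φ̇ = rω(d cosθ + r)/(d² + r² + 2dr cosθ).
d² + r² + 2dr cosθ = |CA|² = 0.0899632 m²;  d cosθ + r = +0.087887 m.
|ω_lever| = |0.1155·16.44·+0.087887| / 0.0899632 = 1.8551 rad/s.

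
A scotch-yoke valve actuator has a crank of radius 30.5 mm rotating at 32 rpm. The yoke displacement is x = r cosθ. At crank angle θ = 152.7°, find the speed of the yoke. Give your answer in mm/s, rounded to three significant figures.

46.9

ω = 3.351 rad/s (from 32 rpm).
x = r cosθ ⇒ ẋ = −rω sinθ.
|v| = rω|sinθ| = 0.0305·3.351·|sin 152.7°| = 0.046877 m/s = 46.877 mm/s.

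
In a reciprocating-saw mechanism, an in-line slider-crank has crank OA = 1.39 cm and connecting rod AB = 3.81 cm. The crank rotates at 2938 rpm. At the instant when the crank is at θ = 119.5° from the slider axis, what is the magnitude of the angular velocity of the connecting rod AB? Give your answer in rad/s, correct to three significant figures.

ω = 307.7 rad/s (converted from 2938 rpm).
The rod makes angle φ with the slider axis where L sinφ = r sinθ; differentiating, L cosφ·φ̇ = r ω cosθ.
L cosφ = √(L² − r² sin²θ) = 0.036128 m.
|ω_rod| = r ω |cosθ| / √(L² − r² sin²θ) = 0.0139·307.7·0.49242/0.036128 = 58.289 rad/s.

58.3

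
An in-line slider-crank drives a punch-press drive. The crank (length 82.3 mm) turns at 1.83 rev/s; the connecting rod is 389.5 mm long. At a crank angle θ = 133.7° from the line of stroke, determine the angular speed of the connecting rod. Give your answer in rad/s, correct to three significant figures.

1.70

ω = 11.5 rad/s (converted from 1.83 rev/s).
The rod makes angle φ with the slider axis where L sinφ = r sinθ; differentiating, L cosφ·φ̇ = r ω cosθ.
L cosφ = √(L² − r² sin²θ) = 0.38493 m.
|ω_rod| = r ω |cosθ| / √(L² − r² sin²θ) = 0.0823·11.5·0.69088/0.38493 = 1.6985 rad/s.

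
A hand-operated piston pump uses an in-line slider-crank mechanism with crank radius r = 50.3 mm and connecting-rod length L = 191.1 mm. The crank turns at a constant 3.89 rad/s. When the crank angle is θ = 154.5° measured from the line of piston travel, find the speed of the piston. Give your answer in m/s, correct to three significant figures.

ω = 3.89 rad/s
For an in-line slider-crank, x = r cosθ + √(L² − r² sin²θ), so v = −rω sinθ·[1 + r cosθ/√(L² − r² sin²θ)].
With r = 0.0503 m, L = 0.1911 m, θ = 154.5°: √(L² − r² sin²θ) = 0.18987 m.
v = −0.0503·3.89·0.43051·[1 + 0.0503·-0.90259/0.18987] = -0.064095 m/s.
|v| = 0.064095 m/s.

0.0641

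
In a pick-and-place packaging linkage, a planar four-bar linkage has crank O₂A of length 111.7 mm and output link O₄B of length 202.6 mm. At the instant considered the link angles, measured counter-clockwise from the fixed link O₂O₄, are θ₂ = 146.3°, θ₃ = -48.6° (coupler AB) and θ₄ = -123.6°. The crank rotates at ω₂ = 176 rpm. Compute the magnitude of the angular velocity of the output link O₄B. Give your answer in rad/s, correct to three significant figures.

2.71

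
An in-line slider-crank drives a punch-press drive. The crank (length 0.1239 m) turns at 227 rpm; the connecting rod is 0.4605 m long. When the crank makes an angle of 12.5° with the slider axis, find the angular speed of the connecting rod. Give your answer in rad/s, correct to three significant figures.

6.25

ω = 23.77 rad/s (converted from 227 rpm).
The rod makes angle φ with the slider axis where L sinφ = r sinθ; differentiating, L cosφ·φ̇ = r ω cosθ.
L cosφ = √(L² − r² sin²θ) = 0.45972 m.
|ω_rod| = r ω |cosθ| / √(L² − r² sin²θ) = 0.1239·23.77·0.97630/0.45972 = 6.2548 rad/s.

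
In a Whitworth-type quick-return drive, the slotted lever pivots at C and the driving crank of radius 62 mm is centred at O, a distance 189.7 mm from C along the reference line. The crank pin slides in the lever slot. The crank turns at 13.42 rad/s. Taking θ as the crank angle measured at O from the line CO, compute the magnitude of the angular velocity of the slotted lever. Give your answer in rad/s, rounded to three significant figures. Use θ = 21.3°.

ω = 13.42 rad/s
Crank pin A relative to C: A = (d + r cosθ, r sinθ); lever angle φ = atan2(r sinθ, d + r cosθ).
Differentiating tanφ: φ̇ = rω(d cosθ + r)/(d² + r² + 2dr cosθ).
d² + r² + 2dr cosθ = |CA|² = 0.0617461 m²;  d cosθ + r = +0.23874 m.
|ω_lever| = |0.062·13.42·+0.23874| / 0.0617461 = 3.2171 rad/s.

3.22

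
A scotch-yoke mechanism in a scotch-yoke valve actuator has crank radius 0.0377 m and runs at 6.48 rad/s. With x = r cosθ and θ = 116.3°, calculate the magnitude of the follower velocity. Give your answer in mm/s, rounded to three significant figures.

219

ω = 6.48 rad/s
x = r cosθ ⇒ ẋ = −rω sinθ.
|v| = rω|sinθ| = 0.0377·6.48·|sin 116.3°| = 0.21901 m/s = 219.01 mm/s.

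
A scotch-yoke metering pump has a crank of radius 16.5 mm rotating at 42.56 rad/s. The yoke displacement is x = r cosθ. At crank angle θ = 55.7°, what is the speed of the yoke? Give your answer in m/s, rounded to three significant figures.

0.580

ω = 42.56 rad/s
x = r cosθ ⇒ ẋ = −rω sinθ.
|v| = rω|sinθ| = 0.0165·42.56·|sin 55.7°| = 0.58012 m/s.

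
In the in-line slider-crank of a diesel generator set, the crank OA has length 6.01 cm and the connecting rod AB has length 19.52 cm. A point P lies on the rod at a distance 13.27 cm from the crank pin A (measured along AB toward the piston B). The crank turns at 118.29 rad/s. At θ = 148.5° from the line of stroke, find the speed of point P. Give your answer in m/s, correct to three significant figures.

ω = 118.3 rad/s.  Crank-pin speed |V_A| = rω = 7.1092 m/s, perpendicular to OA.
Rod angle: sinφ = −(r/L) sinθ ⇒ φ = -9.257°; ω_rod = −rω cosθ/√(L²−r²sin²θ) = +31.463 rad/s.
V_P = V_A + ω_rod × AP, with AP = 0.1327 m along the rod.
Components: V_Px = −rω sinθ − a·ω_rod·sinφ = -3.0429 m/s;  V_Py = rω cosθ + a·ω_rod·cosφ = -1.9408 m/s.
|V_P| = √(V_Px² + V_Py²) = 3.6092 m/s.

3.61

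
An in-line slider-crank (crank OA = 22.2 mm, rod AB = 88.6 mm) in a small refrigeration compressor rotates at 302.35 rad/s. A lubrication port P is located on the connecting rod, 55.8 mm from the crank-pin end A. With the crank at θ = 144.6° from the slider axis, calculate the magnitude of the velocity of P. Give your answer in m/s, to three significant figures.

ω = 302.4 rad/s.  Crank-pin speed |V_A| = rω = 6.7122 m/s, perpendicular to OA.
Rod angle: sinφ = −(r/L) sinθ ⇒ φ = -8.346°; ω_rod = −rω cosθ/√(L²−r²sin²θ) = +62.414 rad/s.
V_P = V_A + ω_rod × AP, with AP = 0.0558 m along the rod.
Components: V_Px = −rω sinθ − a·ω_rod·sinφ = -3.3827 m/s;  V_Py = rω cosθ + a·ω_rod·cosφ = -2.0255 m/s.
|V_P| = √(V_Px² + V_Py²) = 3.9428 m/s.

3.94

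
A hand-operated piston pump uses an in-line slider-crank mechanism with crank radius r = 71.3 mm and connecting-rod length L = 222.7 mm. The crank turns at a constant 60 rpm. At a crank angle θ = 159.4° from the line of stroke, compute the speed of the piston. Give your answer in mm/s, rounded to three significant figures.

110

ω = 2π·60/60 = 6.283 rad/s
For an in-line slider-crank, x = r cosθ + √(L² − r² sin²θ), so v = −rω sinθ·[1 + r cosθ/√(L² − r² sin²θ)].
With r = 0.0713 m, L = 0.2227 m, θ = 159.4°: √(L² − r² sin²θ) = 0.22128 m.
v = −0.0713·6.283·0.35184·[1 + 0.0713·-0.93606/0.22128] = -0.11008 m/s.
|v| = 0.11008 m/s = 110.08 mm/s.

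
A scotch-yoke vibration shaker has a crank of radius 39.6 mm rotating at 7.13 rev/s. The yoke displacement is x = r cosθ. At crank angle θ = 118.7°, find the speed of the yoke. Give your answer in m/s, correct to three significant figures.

1.56

ω = 44.8 rad/s (from 7.13 rev/s).
x = r cosθ ⇒ ẋ = −rω sinθ.
|v| = rω|sinθ| = 0.0396·44.8·|sin 118.7°| = 1.5561 m/s.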